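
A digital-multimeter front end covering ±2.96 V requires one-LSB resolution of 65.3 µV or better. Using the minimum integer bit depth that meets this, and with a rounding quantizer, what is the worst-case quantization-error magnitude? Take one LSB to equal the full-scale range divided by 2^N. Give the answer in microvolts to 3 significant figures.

22.6 µV

The full-scale span is 2.96 − (-2.96) = 5.92 V.
Required number of levels: 5.92/65.3 µV = 90658; smallest N with 2^N ≥ that is 17.
Step size = 5.92/131072 V = 45.166 µV.
Half an LSB is 22.6 µV.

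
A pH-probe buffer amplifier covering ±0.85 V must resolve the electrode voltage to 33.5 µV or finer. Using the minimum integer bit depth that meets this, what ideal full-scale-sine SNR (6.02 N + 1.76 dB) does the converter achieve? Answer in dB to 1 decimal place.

98.1 dB

Span: 0.85 V − (-0.85 V) = 1.7 V.
Need 2^N ≥ 1.7 V / 33.5 µV = 50750 → N_min = 16.
SNR = 6.02 × 16 + 1.76 = 98.08 dB.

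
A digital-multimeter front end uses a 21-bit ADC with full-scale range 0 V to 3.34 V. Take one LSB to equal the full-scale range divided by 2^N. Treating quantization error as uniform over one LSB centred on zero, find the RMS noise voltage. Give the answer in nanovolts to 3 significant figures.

460 nV

Range is 3.34 V.
LSB = 3.34 V / 2^21 = 1.5926 µV.
V_rms = LSB/√12 = 1.5926 µV / √12 = 460 nV.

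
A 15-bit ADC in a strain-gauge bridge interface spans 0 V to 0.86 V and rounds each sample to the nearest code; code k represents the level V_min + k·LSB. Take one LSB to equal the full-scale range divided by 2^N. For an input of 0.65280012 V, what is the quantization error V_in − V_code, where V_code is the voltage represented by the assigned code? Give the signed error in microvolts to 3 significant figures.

+5.32 µV

Full-scale range = 0.86 V. LSB = 0.86 V / 2^15 ≈ 26.25 µV.
(0.65280012 − (0)) / LSB = 0.65280012 × 32768/0.86 = 24873.2027. Nearest integer: k = 24873.
V_code = V_min + k × range/2^15 = 0 + 24873 × 0.86/32768 = 0.65279479980 V.
e = 0.65280012 − (0.65279479980) = +5.32 µV.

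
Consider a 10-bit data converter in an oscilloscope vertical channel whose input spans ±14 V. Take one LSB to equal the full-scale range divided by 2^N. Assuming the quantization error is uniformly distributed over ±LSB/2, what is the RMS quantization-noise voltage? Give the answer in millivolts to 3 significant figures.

Range = 14 − (-14) = 28 V.
Step size = 28/1024 V = 27.344 mV.
RMS of a uniform error over width LSB is LSB/√12 = 7.89 mV.

7.89 mV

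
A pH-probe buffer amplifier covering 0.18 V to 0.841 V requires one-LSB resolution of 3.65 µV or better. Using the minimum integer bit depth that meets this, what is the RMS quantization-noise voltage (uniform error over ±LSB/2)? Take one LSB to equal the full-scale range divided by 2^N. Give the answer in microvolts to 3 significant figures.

Span: 0.841 V − (0.18 V) = 0.661 V.
Required number of levels: 0.661/3.65 µV = 181100; smallest N with 2^N ≥ that is 18.
One LSB is 0.661 V / 262144 = 2.5215 µV.
RMS noise = LSB/√12 = 0.728 µV.

0.728 µV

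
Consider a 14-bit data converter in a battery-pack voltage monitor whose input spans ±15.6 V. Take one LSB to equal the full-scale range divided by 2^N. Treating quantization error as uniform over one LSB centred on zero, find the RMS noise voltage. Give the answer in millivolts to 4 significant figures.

0.5497 mV

Range = 15.6 − (-15.6) = 31.2 V.
One LSB is 31.2 V / 16384 = 1.90430 mV.
σ_q = LSB/√12 = 1.90430 mV/3.4641 = 0.5497 mV.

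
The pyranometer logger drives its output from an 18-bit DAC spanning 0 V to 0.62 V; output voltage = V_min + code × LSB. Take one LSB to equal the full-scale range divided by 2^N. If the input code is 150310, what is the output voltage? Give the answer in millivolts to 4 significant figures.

355.5 mV

Range is 0.62 V. LSB = 0.62 V / 2^18.
Output = V_min + (150310/262144) × range = 0 + 0.573387 × 0.62 V
      = 0 V + 0.355500 V = 0.355500 V.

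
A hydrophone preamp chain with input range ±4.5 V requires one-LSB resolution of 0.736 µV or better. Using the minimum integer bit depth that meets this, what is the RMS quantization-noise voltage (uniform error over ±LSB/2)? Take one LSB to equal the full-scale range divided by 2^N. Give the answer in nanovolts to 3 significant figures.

155 nV

Range = 4.5 − (-4.5) = 9 V.
9 V / 0.736 µV = 1.223e7. Since 2^23 = 8388608 and 2^24 = 16777216, N = 24.
LSB = 9 V / 2^24 = 0.53644 µV.
V_rms = LSB/√12 = 155 nV.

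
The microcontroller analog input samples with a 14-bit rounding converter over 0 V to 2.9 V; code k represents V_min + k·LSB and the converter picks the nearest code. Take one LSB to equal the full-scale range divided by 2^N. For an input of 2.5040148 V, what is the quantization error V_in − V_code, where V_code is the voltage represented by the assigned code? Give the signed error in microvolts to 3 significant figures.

−31.8 µV

Span = 2.9 V. LSB = 2.9 V / 2^14 ≈ 177.0 µV.
Position in LSBs: (2.5040148 − (0)) × 16384/2.9 = 14146.8202; rounding gives k = 14147.
V_code = 0 + (14147/16384) × 2.9 = 2.5040466309 V.
e = 2.5040148 − (2.5040466309) = −31.8 µV.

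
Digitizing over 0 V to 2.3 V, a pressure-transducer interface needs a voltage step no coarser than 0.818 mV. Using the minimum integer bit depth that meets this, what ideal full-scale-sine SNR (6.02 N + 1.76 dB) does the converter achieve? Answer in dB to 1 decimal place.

Range is 2.3 V.
Levels needed ≥ 2.3/0.818 mV = 2812. 2^12 = 4096 suffices, so N_min = 12.
6.02(12) + 1.76 = 74.00 dB.

74.0 dB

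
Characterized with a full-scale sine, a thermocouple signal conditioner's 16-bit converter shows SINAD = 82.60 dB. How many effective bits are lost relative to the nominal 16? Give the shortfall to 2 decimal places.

ENOB = (SINAD − 1.76)/6.02 = (82.60 − 1.76)/6.02 = 13.4286 bits.
Shortfall = 16 − 13.4286 = 2.5714 bits.

2.57 bits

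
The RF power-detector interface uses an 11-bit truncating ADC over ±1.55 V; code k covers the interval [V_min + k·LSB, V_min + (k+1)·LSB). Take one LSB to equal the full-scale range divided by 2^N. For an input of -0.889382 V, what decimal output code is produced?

The full-scale span is 1.55 − (-1.55) = 3.1 V. LSB = 3.1 V / 2^11 ≈ 1.514 mV.
code = ⌊(V_in − V_min)/LSB⌋ = ⌊(V_in − V_min) × 2^11 / range⌋
     = ⌊(-0.889382 − (-1.55)) × 2048 / 3.1⌋ = ⌊0.660618 × 2048/3.1⌋
     = ⌊436.434⌋ = 436.

436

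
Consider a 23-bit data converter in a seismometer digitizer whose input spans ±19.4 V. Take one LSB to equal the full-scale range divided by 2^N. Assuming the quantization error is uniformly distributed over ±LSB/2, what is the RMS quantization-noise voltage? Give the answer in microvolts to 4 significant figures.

1.335 µV

Span: 19.4 V − (-19.4 V) = 38.8 V.
LSB = 38.8 V / 2^23 = 4.62532 µV.
RMS of a uniform error over width LSB is LSB/√12 = 1.335 µV.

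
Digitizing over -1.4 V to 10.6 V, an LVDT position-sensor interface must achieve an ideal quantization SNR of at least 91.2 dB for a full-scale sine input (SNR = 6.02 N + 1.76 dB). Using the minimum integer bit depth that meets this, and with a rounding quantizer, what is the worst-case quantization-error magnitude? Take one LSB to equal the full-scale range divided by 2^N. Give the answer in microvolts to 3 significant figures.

183 µV

Full-scale range = 10.6 V − (-1.4 V) = 12 V.
Required N = ⌈(91.2 − 1.76)/6.02⌉ = ⌈14.857⌉ = 15.
LSB = 12 V / 2^15 = 366.21 µV.
|e|_max = LSB/2 = 183 µV.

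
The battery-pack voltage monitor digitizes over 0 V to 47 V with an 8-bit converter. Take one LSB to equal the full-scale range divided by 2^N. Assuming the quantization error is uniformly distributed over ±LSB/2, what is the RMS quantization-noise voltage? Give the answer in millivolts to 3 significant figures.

V_FS = 47 V.
LSB = 47 V / 2^8 = 183.59 mV.
For a uniform distribution on [−LSB/2, +LSB/2], V_rms = LSB/√12 = 183.59 mV/3.4641 = 53.0 mV.

53.0 mV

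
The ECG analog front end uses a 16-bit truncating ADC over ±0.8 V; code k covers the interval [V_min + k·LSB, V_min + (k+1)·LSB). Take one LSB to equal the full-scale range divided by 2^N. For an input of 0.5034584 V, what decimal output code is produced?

Range = 0.8 − (-0.8) = 1.6 V. LSB = 1.6 V / 2^16 ≈ 24.41 µV.
V_in − V_min = 0.5034584 − (-0.8) = 1.3034584 V.
Divide by LSB: 1.3034584 × 65536/1.6 = 53389.6561.
Truncating gives code 53389.

53389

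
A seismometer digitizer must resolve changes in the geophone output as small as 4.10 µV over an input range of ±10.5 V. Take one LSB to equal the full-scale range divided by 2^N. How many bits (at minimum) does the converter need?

Full-scale range = 10.5 V − (-10.5 V) = 21 V.
21 V / 4.10 µV = 5.122e6. Since 2^22 = 4194304 and 2^23 = 8388608, N = 23.

23 bits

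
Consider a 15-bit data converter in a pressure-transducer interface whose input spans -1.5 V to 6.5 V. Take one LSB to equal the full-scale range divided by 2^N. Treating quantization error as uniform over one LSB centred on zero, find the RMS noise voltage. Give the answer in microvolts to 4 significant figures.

The full-scale span is 6.5 − (-1.5) = 8 V.
LSB = 8 V ÷ 2^15 = 8/32768 V = 244.141 µV.
σ_q = LSB/√12 = 244.141 µV/3.4641 = 70.48 µV.

70.48 µV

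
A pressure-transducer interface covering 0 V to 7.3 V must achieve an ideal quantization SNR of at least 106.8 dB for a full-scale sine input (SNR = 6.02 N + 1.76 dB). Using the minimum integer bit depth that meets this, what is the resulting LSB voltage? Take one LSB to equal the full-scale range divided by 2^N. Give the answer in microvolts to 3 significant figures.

27.8 µV

Range is 7.3 V.
Solving 6.02 N ≥ 106.8 − 1.76: N ≥ 17.449. Round up → N = 18.
Step size = 7.3/262144 V = 27.8 µV.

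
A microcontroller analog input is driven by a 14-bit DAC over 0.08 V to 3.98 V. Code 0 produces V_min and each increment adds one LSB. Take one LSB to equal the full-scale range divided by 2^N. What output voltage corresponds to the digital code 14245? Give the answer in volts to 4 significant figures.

3.471 V

Span: 3.98 V − (0.08 V) = 3.9 V. LSB = 3.9 V / 2^14.
V_out = 0.08 + 14245 × (3.9/16384) V
      = 0.08 V + 3.39084 V = 3.47084 V.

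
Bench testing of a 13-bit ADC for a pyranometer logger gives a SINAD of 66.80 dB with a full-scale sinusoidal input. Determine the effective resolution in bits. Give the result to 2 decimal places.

10.80 bits

Inverting SNR = 6.02 N + 1.76: N_eff = (66.80 − 1.76)/6.02 = 10.8040.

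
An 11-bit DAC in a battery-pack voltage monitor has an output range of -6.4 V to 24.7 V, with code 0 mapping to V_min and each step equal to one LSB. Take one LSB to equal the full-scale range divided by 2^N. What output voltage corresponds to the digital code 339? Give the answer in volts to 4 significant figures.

The full-scale span is 24.7 − (-6.4) = 31.1 V. LSB = 31.1 V / 2^11.
Output = V_min + (339/2048) × range = -6.4 + 0.165527 × 31.1 V
      = -6.4 + 5.14790 = -1.25210 V.

-1.252 V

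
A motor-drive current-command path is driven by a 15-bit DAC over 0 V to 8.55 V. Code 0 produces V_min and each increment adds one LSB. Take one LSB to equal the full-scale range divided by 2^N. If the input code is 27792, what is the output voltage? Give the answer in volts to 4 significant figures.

7.252 V

Range is 8.55 V. LSB = 8.55 V / 2^15.
Output = V_min + (27792/32768) × range = 0 + 0.848145 × 8.55 V
      = 0 V + 7.25164 V = 7.25164 V.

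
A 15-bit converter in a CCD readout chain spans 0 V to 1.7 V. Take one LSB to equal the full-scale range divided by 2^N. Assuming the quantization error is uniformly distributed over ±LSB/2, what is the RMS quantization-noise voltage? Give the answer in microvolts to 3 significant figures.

15.0 µV

Span = 1.7 V.
One LSB is 1.7 V / 32768 = 51.880 µV.
For a uniform distribution on [−LSB/2, +LSB/2], V_rms = LSB/√12 = 51.880 µV/3.4641 = 15.0 µV.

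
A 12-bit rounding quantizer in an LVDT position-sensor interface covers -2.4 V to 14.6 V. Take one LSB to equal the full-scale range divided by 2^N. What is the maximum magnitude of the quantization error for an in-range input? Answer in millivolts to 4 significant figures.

2.075 mV

Span: 14.6 V − (-2.4 V) = 17 V.
LSB = 17 V / 2^12 = 4.15039 mV.
Worst-case error for round-to-nearest is half an LSB: 2.075 mV.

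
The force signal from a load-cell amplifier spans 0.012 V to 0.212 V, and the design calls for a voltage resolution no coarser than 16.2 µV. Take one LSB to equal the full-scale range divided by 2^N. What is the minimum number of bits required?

The full-scale span is 0.212 − (0.012) = 0.2 V.
0.2 V / 16.2 µV = 12350. Since 2^13 = 8192 and 2^14 = 16384, N = 14.

14 bits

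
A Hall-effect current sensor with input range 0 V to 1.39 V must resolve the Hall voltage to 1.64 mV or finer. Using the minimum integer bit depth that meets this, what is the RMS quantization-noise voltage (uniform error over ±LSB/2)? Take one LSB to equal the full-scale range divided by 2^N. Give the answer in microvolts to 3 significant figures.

392 µV

Span = 1.39 V.
Levels needed ≥ 1.39/1.64 mV = 847.6. 2^10 = 1024 suffices, so N_min = 10.
Step size = 1.39/1024 V = 1.3574 mV.
RMS noise = LSB/√12 = 392 µV.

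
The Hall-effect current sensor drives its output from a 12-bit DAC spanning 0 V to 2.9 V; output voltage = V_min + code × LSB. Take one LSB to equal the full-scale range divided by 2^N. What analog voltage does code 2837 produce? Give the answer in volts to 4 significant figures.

2.009 V

Span = 2.9 V. LSB = 2.9 V / 2^12.
V_out = V_min + code × LSB = 0 V + 2837 × 2.9 V / 4096
      = 0 V + 2.00862 V = 2.00862 V.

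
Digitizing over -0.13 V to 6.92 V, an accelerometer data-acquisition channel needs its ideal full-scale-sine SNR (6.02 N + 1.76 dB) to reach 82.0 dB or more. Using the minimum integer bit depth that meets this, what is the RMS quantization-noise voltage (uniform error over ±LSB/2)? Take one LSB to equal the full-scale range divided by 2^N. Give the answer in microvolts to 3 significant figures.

124 µV

Span: 6.92 V − (-0.13 V) = 7.05 V.
6.02 N + 1.76 ≥ 82.0 gives N ≥ 13.329, so the minimum integer is 14.
One LSB is 7.05 V / 16384 = 430.30 µV.
V_rms = LSB/√12 = 124 µV.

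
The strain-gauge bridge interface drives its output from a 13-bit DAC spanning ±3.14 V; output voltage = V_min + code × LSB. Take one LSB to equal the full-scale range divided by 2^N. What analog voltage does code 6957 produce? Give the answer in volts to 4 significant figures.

Full-scale range = 3.14 V − (-3.14 V) = 6.28 V. LSB = 6.28 V / 2^13.
V_out = V_min + code × LSB = -3.14 V + 6957 × 6.28 V / 8192
      = -3.14 + 5.33325 = 2.19325 V.

2.193 V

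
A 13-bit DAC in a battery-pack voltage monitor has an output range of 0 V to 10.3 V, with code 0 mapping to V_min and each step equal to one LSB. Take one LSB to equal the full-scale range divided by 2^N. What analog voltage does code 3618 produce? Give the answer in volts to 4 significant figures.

4.549 V

V_FS = 10.3 V. LSB = 10.3 V / 2^13.
V_out = 0 + 3618 × (10.3/8192) V
      = 0 + 4.54900 = 4.54900 V.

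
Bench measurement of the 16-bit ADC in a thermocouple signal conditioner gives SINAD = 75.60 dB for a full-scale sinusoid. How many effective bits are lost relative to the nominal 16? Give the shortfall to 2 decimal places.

3.73 bits

Effective bits = (75.60 − 1.76)/6.02 = 12.2658.
Shortfall = 16 − 12.2658 = 3.7342 bits.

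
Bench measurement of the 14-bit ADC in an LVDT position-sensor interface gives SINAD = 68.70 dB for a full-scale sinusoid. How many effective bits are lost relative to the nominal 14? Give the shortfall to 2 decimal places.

2.88 bits

ENOB = (SINAD − 1.76)/6.02 = (68.70 − 1.76)/6.02 = 11.1196 bits.
14 − 11.1196 = 2.88 bits below nominal.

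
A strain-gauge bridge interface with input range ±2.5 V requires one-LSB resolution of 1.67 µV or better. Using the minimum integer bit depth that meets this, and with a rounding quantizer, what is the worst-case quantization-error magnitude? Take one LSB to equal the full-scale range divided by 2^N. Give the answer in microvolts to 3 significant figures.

Full-scale range = 2.5 V − (-2.5 V) = 5 V.
5 V / 1.67 µV = 2.994e6. Since 2^21 = 2097152 and 2^22 = 4194304, N = 22.
LSB = 5 V ÷ 2^22 = 5/4194304 V = 1.1921 µV.
Max error for round-to-nearest is LSB/2 = 0.596 µV.

0.596 µV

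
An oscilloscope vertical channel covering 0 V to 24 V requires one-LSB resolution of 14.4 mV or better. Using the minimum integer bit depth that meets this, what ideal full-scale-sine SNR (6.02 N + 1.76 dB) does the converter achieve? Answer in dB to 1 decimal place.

Range is 24 V.
Levels needed ≥ 24/14.4 mV = 1667. 2^11 = 2048 suffices, so N_min = 11.
6.02(11) + 1.76 = 67.98 dB.

68.0 dB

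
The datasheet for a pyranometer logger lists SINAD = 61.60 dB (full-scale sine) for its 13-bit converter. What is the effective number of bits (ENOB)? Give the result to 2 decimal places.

ENOB = (61.60 − 1.76)/6.02 = 9.9402 bits.

9.94 bits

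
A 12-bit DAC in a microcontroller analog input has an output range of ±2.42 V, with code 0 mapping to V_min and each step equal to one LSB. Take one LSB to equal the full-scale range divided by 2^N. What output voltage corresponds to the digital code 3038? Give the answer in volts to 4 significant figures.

Range = 2.42 − (-2.42) = 4.84 V. LSB = 4.84 V / 2^12.
V_out = V_min + code × LSB = -2.42 V + 3038 × 4.84 V / 4096
      = -2.42 + 3.58982 = 1.16982 V.

1.170 V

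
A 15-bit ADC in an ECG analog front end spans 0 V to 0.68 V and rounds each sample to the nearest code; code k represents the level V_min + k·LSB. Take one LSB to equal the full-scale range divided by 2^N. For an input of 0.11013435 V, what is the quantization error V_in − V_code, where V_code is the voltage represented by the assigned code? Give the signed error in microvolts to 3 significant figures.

V_FS = 0.68 V. LSB = 0.68 V / 2^15 ≈ 20.75 µV.
Position in LSBs: (0.11013435 − (0)) × 32768/0.68 = 5307.1800; rounding gives k = 5307.
V_code = 0 + (5307/32768) × 0.68 = 0.11013061523 V.
e = 0.11013435 − (0.11013061523) = +3.73 µV.

+3.73 µV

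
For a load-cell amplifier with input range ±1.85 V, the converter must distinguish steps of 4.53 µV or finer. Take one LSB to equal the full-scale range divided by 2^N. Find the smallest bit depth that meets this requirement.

The full-scale span is 1.85 − (-1.85) = 3.7 V.
Required number of levels: 3.7/4.53 µV = 816780; smallest N with 2^N ≥ that is 20.

20 bits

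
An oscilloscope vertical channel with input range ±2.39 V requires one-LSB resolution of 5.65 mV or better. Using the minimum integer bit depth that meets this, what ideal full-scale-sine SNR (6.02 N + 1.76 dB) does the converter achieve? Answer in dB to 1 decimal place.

62.0 dB

The full-scale span is 2.39 − (-2.39) = 4.78 V.
Need 2^N ≥ 4.78 V / 5.65 mV = 846.0 → N_min = 10.
Ideal SNR at N = 10: 6.02·10 + 1.76 = 62.0 dB.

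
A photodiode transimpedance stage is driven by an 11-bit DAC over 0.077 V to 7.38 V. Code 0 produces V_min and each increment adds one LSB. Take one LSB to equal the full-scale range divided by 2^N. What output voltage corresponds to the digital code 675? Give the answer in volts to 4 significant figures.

Full-scale range = 7.38 V − (0.077 V) = 7.303 V. LSB = 7.303 V / 2^11.
V_out = 0.077 + 675 × (7.303/2048) V
      = 0.077 V + 2.40699 V = 2.48399 V.

2.484 V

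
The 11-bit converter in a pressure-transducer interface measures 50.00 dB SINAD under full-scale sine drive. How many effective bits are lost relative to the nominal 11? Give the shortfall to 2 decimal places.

2.99 bits

Effective bits = (50.00 − 1.76)/6.02 = 8.0133.
Lost resolution: 11 − 8.0133 = 2.9867 bits.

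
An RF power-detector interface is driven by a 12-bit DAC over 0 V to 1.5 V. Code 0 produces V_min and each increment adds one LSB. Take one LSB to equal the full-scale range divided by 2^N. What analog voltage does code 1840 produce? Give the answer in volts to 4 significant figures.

0.6738 V

V_FS = 1.5 V. LSB = 1.5 V / 2^12.
V_out = V_min + code × LSB = 0 V + 1840 × 1.5 V / 4096
      = 0 V + 0.673828 V = 0.673828 V.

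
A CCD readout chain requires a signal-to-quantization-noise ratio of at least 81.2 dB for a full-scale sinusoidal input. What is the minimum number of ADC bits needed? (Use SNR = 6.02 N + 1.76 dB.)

14 bits

Solving 6.02 N ≥ 81.2 − 1.76: N ≥ 13.196. Round up → N = 14.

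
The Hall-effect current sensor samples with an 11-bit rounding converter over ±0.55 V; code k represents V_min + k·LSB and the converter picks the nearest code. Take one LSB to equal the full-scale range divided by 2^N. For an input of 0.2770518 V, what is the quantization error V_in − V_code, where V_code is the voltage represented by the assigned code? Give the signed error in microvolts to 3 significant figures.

−96.6 µV

Range = 0.55 − (-0.55) = 1.1 V. LSB = 1.1 V / 2^11 ≈ 0.5371 mV.
(0.2770518 − (-0.55)) / LSB = 0.8270518 × 2048/1.1 = 1539.8201. Nearest integer: k = 1540.
Reconstructed level: -0.55 + 1540 × 1.1/2048 V = 0.2771484375 V.
e = 0.2770518 − (0.2771484375) = −96.6 µV.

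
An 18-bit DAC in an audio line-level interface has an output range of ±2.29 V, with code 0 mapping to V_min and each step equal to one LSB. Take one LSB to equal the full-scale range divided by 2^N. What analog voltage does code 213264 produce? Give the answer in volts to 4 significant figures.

Range = 2.29 − (-2.29) = 4.58 V. LSB = 4.58 V / 2^18.
V_out = -2.29 + 213264 × (4.58/262144) V
      = -2.29 V + 3.72600 V = 1.43600 V.

1.436 V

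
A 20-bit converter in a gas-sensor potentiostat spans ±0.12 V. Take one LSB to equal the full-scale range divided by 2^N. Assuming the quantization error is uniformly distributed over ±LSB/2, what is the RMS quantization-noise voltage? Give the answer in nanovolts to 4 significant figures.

66.07 nV

Range = 0.12 − (-0.12) = 0.24 V.
Step size = 0.24/1048576 V = 228.882 nV.
RMS of a uniform error over width LSB is LSB/√12 = 66.07 nV.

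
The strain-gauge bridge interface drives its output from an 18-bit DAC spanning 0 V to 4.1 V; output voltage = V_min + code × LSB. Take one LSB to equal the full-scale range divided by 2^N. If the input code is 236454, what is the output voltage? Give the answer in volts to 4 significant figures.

3.698 V

Span = 4.1 V. LSB = 4.1 V / 2^18.
Output = V_min + (236454/262144) × range = 0 + 0.902000 × 4.1 V
      = 0 V + 3.69820 V = 3.69820 V.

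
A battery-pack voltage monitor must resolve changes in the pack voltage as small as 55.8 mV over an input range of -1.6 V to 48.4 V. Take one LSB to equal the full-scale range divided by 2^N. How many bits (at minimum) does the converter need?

Full-scale range = 48.4 V − (-1.6 V) = 50 V.
50 V / 55.8 mV = 896.1. Since 2^9 = 512 and 2^10 = 1024, N = 10.

10 bits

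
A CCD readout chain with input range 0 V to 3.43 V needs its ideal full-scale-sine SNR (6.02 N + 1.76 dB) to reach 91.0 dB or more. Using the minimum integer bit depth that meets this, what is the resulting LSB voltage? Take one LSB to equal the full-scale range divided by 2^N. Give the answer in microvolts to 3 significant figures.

105 µV

V_FS = 3.43 V.
6.02 N + 1.76 ≥ 91.0 gives N ≥ 14.824, so the minimum integer is 15.
Step size = 3.43/32768 V = 105 µV.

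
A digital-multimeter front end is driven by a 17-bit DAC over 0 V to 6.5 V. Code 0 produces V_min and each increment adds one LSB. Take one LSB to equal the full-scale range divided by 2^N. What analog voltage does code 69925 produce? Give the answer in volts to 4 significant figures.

3.468 V

Full-scale range = 6.5 V. LSB = 6.5 V / 2^17.
V_out = V_min + code × LSB = 0 V + 69925 × 6.5 V / 131072
      = 0 + 3.46766 = 3.46766 V.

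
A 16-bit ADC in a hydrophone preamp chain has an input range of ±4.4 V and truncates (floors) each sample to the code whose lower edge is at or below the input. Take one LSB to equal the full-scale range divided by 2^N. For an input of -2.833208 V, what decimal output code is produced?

Full-scale range = 4.4 V − (-4.4 V) = 8.8 V. LSB = 8.8 V / 2^16 ≈ 134.3 µV.
V_in − V_min = -2.833208 − (-4.4) = 1.566792 V.
Divide by LSB: 1.566792 × 65536/8.8 = 11668.3273.
Truncating gives code 11668.

11668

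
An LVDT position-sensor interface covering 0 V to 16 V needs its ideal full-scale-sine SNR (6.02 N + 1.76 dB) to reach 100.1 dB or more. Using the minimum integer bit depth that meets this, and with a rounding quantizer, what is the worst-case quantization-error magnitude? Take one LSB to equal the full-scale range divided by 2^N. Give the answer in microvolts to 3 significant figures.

Full-scale range = 16 V.
Solving 6.02 N ≥ 100.1 − 1.76: N ≥ 16.336. Round up → N = 17.
LSB = 16 V ÷ 2^17 = 16/131072 V = 122.07 µV.
Max error for round-to-nearest is LSB/2 = 61.0 µV.

61.0 µV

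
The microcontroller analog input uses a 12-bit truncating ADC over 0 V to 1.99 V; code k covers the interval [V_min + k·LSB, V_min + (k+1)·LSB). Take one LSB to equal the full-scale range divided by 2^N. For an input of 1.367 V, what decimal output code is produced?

Range is 1.99 V. LSB = 1.99 V / 2^12 ≈ 485.8 µV.
V_in − V_min = 1.367 − (0) = 1.367 V.
Divide by LSB: 1.367 × 4096/1.99 = 2813.6844.
Truncating gives code 2813.

2813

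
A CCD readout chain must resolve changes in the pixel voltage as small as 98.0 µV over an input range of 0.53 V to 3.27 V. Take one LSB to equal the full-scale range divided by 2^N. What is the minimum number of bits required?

15 bits

The full-scale span is 3.27 − (0.53) = 2.74 V.
2.74 V / 98.0 µV = 27960. Since 2^14 = 16384 and 2^15 = 32768, N = 15.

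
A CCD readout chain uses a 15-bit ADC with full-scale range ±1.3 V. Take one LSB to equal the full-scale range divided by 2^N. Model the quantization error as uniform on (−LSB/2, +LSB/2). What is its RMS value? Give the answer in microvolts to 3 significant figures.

Span: 1.3 V − (-1.3 V) = 2.6 V.
Step size = 2.6/32768 V = 79.346 µV.
RMS of a uniform error over width LSB is LSB/√12 = 22.9 µV.

22.9 µV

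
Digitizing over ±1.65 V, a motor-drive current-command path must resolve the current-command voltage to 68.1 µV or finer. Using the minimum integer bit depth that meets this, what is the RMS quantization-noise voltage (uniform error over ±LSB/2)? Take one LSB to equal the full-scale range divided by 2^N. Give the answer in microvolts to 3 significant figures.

14.5 µV

Full-scale range = 1.65 V − (-1.65 V) = 3.3 V.
Need 2^N ≥ 3.3 V / 68.1 µV = 48460 → N_min = 16.
Step size = 3.3/65536 V = 50.354 µV.
σ_q = LSB/√12 = 50.354 µV/3.4641 = 14.5 µV.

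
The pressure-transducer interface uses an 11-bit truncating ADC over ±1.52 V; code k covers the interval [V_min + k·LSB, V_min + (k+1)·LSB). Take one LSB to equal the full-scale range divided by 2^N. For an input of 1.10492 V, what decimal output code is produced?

1768

Range = 1.52 − (-1.52) = 3.04 V. LSB = 3.04 V / 2^11 ≈ 1.484 mV.
(V_in − V_min) × 2^11/range = (1.10492 − (-1.52)) × 2048/3.04 = 1768.367.
Floor → code = 1768.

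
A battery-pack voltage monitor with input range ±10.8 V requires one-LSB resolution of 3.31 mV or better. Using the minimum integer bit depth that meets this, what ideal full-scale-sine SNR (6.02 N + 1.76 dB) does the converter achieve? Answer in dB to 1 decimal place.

The full-scale span is 10.8 − (-10.8) = 21.6 V.
Need 2^N ≥ 21.6 V / 3.31 mV = 6526 → N_min = 13.
SNR = 6.02 × 13 + 1.76 = 80.02 dB.

80.0 dB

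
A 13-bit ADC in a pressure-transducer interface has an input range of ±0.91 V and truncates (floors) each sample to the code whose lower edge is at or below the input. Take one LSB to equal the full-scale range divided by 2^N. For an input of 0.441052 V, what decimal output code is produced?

Range = 0.91 − (-0.91) = 1.82 V. LSB = 1.82 V / 2^13 ≈ 222.2 µV.
V_in − V_min = 0.441052 − (-0.91) = 1.351052 V.
Divide by LSB: 1.351052 × 8192/1.82 = 6081.2187.
Truncating gives code 6081.

6081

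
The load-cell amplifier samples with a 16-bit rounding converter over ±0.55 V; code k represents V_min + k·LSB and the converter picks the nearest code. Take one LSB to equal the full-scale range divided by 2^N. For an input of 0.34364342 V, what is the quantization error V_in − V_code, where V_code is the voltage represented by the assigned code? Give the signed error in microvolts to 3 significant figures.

The full-scale span is 0.55 − (-0.55) = 1.1 V. LSB = 1.1 V / 2^16 ≈ 16.78 µV.
(V_in − V_min)/LSB = (0.34364342 − (-0.55)) × 65536/1.1 = 53241.6502 → nearest code k = 53242.
Reconstructed level: -0.55 + 53242 × 1.1/65536 V = 0.34364929199 V.
Error = V_in − V_code = 0.34364342 − (0.34364929199) = −5.87 µV.

−5.87 µV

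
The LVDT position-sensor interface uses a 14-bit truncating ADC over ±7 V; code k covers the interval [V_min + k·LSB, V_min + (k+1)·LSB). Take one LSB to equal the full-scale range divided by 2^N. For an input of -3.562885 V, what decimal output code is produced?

Range = 7 − (-7) = 14 V. LSB = 14 V / 2^14 ≈ 0.8545 mV.
(V_in − V_min) × 2^14/range = (-3.562885 − (-7)) × 16384/14 = 4022.407.
Floor → code = 4022.

4022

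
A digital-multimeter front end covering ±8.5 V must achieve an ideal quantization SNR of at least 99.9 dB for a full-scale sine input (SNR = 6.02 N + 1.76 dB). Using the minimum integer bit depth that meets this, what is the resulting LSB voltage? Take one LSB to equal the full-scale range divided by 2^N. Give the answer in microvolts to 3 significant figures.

Range = 8.5 − (-8.5) = 17 V.
6.02 N + 1.76 ≥ 99.9 gives N ≥ 16.302, so the minimum integer is 17.
LSB = 17 V / 2^17 = 130 µV.

130 µV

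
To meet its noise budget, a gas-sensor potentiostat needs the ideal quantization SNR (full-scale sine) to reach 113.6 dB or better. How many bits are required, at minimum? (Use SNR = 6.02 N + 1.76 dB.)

19 bits

Solving 6.02 N ≥ 113.6 − 1.76: N ≥ 18.578. Round up → N = 19.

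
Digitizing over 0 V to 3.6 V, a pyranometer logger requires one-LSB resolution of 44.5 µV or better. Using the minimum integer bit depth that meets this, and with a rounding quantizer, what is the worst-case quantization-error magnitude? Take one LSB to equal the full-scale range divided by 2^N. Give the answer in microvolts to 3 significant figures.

13.7 µV

Full-scale range = 3.6 V.
Levels needed ≥ 3.6/44.5 µV = 80900. 2^17 = 131072 suffices, so N_min = 17.
Step size = 3.6/131072 V = 27.466 µV.
|e|_max = LSB/2 = 13.7 µV.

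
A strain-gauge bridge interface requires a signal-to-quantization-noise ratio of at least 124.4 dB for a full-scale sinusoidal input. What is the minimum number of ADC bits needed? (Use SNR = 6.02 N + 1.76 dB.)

21 bits

Required N = ⌈(124.4 − 1.76)/6.02⌉ = ⌈20.372⌉ = 21.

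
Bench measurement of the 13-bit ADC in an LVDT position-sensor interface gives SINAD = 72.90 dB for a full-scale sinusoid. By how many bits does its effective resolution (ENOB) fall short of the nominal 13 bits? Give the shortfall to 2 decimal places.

ENOB = (SINAD − 1.76)/6.02 = (72.90 − 1.76)/6.02 = 11.8173 bits.
13 − 11.8173 = 1.18 bits below nominal.

1.18 bits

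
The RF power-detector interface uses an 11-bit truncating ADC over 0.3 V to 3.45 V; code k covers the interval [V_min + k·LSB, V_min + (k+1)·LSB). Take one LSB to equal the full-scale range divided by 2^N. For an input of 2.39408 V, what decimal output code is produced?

Full-scale range = 3.45 V − (0.3 V) = 3.15 V. LSB = 3.15 V / 2^11 ≈ 1.538 mV.
code = ⌊(V_in − V_min)/LSB⌋ = ⌊(V_in − V_min) × 2^11 / range⌋
     = ⌊(2.39408 − (0.3)) × 2048 / 3.15⌋ = ⌊2.09408 × 2048/3.15⌋
     = ⌊1361.484⌋ = 1361.

1361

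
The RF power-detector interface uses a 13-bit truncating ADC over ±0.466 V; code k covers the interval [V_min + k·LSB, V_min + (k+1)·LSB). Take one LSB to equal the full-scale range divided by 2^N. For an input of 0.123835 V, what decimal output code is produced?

The full-scale span is 0.466 − (-0.466) = 0.932 V. LSB = 0.932 V / 2^13 ≈ 113.8 µV.
V_in − V_min = 0.123835 − (-0.466) = 0.589835 V.
Divide by LSB: 0.589835 × 8192/0.932 = 5184.4724.
Truncating gives code 5184.

5184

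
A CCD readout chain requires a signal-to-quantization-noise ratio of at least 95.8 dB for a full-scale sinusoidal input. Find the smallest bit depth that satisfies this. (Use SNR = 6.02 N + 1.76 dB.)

16 bits

Solving 6.02 N ≥ 95.8 − 1.76: N ≥ 15.621. Round up → N = 16.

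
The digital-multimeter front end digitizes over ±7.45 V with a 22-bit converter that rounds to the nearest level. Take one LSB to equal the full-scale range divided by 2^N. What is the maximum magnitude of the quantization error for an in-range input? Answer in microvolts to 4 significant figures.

1.776 µV

The full-scale span is 7.45 − (-7.45) = 14.9 V.
LSB = 14.9 V / 2^22 = 3.55244 µV.
|e|_max = LSB/2 = 1.776 µV.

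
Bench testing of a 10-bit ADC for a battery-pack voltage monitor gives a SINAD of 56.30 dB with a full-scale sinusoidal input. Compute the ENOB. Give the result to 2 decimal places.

9.06 bits

ENOB = (56.30 − 1.76)/6.02 = 9.0598 bits.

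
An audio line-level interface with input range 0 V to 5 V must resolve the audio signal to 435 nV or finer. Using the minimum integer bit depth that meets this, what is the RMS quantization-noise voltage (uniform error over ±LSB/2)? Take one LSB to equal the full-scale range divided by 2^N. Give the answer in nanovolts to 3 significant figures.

V_FS = 5 V.
5 V / 435 nV = 1.149e7. Since 2^23 = 8388608 and 2^24 = 16777216, N = 24.
Step size = 5/16777216 V = 298.02 nV.
V_rms = LSB/√12 = 86.0 nV.

86.0 nV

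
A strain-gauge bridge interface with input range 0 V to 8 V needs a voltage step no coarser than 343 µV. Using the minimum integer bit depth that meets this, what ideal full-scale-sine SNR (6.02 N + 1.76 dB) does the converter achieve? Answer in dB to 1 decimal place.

Span = 8 V.
Need 2^N ≥ 8 V / 343 µV = 23320 → N_min = 15.
Ideal SNR at N = 15: 6.02·15 + 1.76 = 92.1 dB.

92.1 dB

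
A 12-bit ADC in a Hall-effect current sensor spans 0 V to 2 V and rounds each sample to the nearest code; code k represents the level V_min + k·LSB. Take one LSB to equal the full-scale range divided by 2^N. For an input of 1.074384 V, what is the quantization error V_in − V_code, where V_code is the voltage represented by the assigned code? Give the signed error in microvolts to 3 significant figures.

+165 µV

Range is 2 V. LSB = 2 V / 2^12 ≈ 488.3 µV.
(V_in − V_min)/LSB = (1.074384 − (0)) × 4096/2 = 2200.3384 → nearest code k = 2200.
Reconstructed level: 0 + 2200 × 2/4096 V = 1.074218750 V.
Error = V_in − V_code = 1.074384 − (1.074218750) = +165 µV.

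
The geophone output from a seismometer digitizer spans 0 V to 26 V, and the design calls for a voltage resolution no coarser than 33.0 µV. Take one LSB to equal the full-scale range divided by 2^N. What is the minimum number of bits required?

Span = 26 V.
Need 2^N ≥ 26 V / 33.0 µV = 787900 → N_min = 20.

20 bits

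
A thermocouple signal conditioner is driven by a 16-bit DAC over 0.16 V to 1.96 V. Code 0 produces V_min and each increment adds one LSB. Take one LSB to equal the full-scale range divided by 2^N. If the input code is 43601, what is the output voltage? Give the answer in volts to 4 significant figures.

Full-scale range = 1.96 V − (0.16 V) = 1.8 V. LSB = 1.8 V / 2^16.
V_out = V_min + code × LSB = 0.16 V + 43601 × 1.8 V / 65536
      = 0.16 V + 1.19754 V = 1.35754 V.

1.358 V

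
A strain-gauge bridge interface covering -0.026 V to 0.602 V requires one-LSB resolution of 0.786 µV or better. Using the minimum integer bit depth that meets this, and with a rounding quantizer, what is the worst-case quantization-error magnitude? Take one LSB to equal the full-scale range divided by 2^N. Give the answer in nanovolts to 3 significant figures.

299 nV

Range = 0.602 − (-0.026) = 0.628 V.
Levels needed ≥ 0.628/0.786 µV = 799000. 2^20 = 1048576 suffices, so N_min = 20.
One LSB is 0.628 V / 1048576 = 0.59891 µV.
|e|_max = LSB/2 = 299 nV.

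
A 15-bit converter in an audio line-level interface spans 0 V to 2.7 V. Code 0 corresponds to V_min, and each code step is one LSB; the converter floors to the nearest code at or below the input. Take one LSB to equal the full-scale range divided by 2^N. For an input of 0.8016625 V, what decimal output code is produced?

9729

V_FS = 2.7 V. LSB = 2.7 V / 2^15 ≈ 82.40 µV.
code = ⌊(V_in − V_min)/LSB⌋ = ⌊(V_in − V_min) × 2^15 / range⌋
     = ⌊(0.8016625 − (0)) × 32768 / 2.7⌋ = ⌊0.8016625 × 32768/2.7⌋
     = ⌊9729.214⌋ = 9729.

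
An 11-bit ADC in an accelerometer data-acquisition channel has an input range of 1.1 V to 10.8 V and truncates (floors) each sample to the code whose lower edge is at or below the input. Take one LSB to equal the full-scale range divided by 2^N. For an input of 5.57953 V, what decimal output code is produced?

945

Span: 10.8 V − (1.1 V) = 9.7 V. LSB = 9.7 V / 2^11 ≈ 4.736 mV.
(V_in − V_min) × 2^11/range = (5.57953 − (1.1)) × 2048/9.7 = 945.781.
Floor → code = 945.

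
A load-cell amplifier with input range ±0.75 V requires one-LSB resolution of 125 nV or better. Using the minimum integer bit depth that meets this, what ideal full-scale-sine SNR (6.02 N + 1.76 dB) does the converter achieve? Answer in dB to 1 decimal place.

Span: 0.75 V − (-0.75 V) = 1.5 V.
Required number of levels: 1.5/125 nV = 1.2000e7; smallest N with 2^N ≥ that is 24.
Ideal SNR at N = 24: 6.02·24 + 1.76 = 146.2 dB.

146.2 dB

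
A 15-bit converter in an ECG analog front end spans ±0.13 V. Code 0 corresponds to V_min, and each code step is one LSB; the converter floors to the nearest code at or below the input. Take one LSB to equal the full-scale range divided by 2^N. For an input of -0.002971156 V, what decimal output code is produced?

16009

Full-scale range = 0.13 V − (-0.13 V) = 0.26 V. LSB = 0.26 V / 2^15 ≈ 7.935 µV.
V_in − V_min = -0.002971156 − (-0.13) = 0.127028844 V.
Divide by LSB: 0.127028844 × 32768/0.26 = 16009.5429.
Truncating gives code 16009.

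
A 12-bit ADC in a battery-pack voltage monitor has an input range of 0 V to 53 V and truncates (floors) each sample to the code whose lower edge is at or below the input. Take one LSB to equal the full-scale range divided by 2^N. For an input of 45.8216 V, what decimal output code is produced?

Span = 53 V. LSB = 53 V / 2^12 ≈ 12.94 mV.
code = ⌊(V_in − V_min)/LSB⌋ = ⌊(V_in − V_min) × 2^12 / range⌋
     = ⌊(45.8216 − (0)) × 4096 / 53⌋ = ⌊45.8216 × 4096/53⌋
     = ⌊3541.232⌋ = 3541.

3541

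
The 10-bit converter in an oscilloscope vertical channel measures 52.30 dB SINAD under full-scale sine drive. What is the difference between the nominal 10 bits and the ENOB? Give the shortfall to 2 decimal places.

Effective bits = (52.30 − 1.76)/6.02 = 8.3953.
Lost resolution: 10 − 8.3953 = 1.6047 bits.

1.60 bits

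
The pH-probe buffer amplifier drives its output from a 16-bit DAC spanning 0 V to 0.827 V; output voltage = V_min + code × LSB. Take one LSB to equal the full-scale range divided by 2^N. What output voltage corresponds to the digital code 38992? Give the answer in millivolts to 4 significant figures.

492.0 mV

Span = 0.827 V. LSB = 0.827 V / 2^16.
V_out = 0 + 38992 × (0.827/65536) V
      = 0 V + 0.492041 V = 0.492041 V.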